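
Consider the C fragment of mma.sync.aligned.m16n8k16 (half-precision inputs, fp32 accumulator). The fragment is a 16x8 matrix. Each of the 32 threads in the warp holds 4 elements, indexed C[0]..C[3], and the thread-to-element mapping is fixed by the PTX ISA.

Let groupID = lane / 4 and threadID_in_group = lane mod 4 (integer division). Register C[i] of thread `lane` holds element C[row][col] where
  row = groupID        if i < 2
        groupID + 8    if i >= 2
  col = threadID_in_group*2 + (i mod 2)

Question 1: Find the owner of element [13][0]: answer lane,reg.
20,2

r=13⇒gr=5,Rb=1  c=0⇒th=0,odd=0
L=5*4+0=20  i=1*2+0=2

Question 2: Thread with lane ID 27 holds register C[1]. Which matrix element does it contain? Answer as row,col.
lane 27: gid=6 (27/4), tid=3 (27%4)
i=1: r=6+0=6, c=3*2+1=7

6,7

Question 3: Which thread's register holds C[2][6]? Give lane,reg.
11,0

r: 2->gid=2,r8=0  c: 6->tid=3,i&1=0
L=2*4+3=11  i=0*2+0=0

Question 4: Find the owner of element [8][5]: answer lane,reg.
r:8=>grp=0,rB=1  c:5=>tig=2,lo=1
L=0*4+2=2  i=1*2+1=3

2,3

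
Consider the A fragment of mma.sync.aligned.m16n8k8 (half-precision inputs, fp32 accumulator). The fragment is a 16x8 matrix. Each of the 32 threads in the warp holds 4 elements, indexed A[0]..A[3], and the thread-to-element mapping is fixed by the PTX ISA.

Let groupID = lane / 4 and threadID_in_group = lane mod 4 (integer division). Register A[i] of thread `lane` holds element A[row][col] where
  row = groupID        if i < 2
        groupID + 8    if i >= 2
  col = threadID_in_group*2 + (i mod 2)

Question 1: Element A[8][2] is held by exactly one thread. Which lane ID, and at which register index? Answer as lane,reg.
r=8->g=0,rb=1  c=2->t=1,b0=0
L=0*4+1=1  i=1*2+0=2

1,2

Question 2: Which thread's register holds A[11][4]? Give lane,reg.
r=11⇒gr=3,Rb=1  c=4⇒th=2,odd=0
L=3*4+2=14  i=1*2+0=2

14,2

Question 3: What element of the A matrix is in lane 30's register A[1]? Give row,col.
L=30⇒gr=30>>2=7, th=30&3=2
[1]⇒row 7+0=7  col 2·2+1=5

7,5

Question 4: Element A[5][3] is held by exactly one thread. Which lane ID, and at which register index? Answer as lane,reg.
21,1

r: 5->gid=5,r8=0  c: 3->tid=1,i&1=1
L=5*4+1=21  i=0*2+1=1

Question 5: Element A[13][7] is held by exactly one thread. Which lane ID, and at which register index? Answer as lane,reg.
23,3

r=13⇒gr=5,Rb=1  c=7⇒th=3,odd=1
L=5*4+3=23  i=1*2+1=3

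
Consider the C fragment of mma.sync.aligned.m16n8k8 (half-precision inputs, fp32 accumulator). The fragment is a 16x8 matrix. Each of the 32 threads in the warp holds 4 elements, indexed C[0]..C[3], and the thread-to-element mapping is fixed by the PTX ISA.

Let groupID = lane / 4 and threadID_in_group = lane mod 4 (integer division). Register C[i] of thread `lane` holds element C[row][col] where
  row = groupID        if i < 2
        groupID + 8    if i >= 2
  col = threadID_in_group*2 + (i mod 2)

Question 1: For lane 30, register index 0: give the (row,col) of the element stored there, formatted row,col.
7,4

30: G=7,T=2
[0] (7+0,2*2+0) = (7,4)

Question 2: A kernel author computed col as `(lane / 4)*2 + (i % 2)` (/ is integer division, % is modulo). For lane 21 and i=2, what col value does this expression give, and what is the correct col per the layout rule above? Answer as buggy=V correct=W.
`(lane / 4)*2 + (i % 2)`[21,2]=>10
lane 21: grp=5 (21/4), tig=1 (21%4)
i=2: r=5+8=13, c=1*2+0=2
col: 10 vs 2

buggy=10 correct=2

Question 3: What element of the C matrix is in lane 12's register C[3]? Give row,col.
11,1

lane 12: gr=3 (12/4), th=0 (12%4)
i=3: r=3+8=11, c=0*2+1=1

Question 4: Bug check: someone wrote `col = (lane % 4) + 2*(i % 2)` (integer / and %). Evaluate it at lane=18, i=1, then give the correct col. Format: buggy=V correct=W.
buggy=4 correct=5

`(lane % 4) + 2*(i % 2)`[18,1]⇒4
L=18⇒gr=18>>2=4, th=18&3=2
[1]⇒row 4+0=4  col 2·2+1=5
col: 4 vs 5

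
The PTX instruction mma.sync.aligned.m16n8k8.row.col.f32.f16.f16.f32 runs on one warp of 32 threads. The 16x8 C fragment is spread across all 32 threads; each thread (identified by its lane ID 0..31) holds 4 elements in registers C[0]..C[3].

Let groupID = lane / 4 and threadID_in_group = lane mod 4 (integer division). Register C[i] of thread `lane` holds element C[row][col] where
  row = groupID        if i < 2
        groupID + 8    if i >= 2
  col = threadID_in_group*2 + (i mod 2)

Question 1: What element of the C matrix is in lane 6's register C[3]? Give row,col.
9,5

lane 6→6/4=1, 6 mod 4=2
i=3  r:1+8→9  c:2·2+1→5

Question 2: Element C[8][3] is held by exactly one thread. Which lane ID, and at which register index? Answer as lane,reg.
r: 8->gid=0,r8=1  c: 3->tid=1,i&1=1
L=0*4+1=1  i=1*2+1=3

1,3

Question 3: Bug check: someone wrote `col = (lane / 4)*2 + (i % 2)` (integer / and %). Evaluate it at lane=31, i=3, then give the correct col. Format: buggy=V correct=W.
buggy=15 correct=7

`(lane / 4)*2 + (i % 2)`[31,3]->15
lane 31->31/4=7, 31 mod 4=3
i=3  r:7+8->15  c:2·3+1->7
col: 15 vs 7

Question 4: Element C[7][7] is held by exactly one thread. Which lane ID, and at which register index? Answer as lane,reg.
31,1

r: 7->gid=7,r8=0  c: 7->tid=3,i&1=1
L=7*4+3=31  i=0*2+1=1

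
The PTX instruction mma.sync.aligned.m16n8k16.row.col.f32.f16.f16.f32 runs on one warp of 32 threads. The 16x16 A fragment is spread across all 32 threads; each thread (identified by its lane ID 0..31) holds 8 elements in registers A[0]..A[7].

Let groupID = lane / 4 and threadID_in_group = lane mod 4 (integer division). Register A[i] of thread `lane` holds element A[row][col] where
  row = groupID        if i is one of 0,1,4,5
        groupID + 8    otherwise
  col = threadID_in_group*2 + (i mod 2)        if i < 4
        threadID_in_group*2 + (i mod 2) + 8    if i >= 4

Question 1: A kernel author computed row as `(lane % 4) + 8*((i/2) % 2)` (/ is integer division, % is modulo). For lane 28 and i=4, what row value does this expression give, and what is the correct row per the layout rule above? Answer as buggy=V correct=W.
buggy=0 correct=7

`(lane % 4) + 8*((i/2) % 2)`[28,4]->0
lane 28: gid=7 (28/4), tid=0 (28%4)
i=4: r=7+0=7, c=0*2+0+8=8
row: 0 vs 7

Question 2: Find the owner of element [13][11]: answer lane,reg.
21,7

r: 13->gid=5,r8=1  c: 11->c8=1,tid=1,i&1=1
L=5*4+1=21  i=1*4+1*2+1=7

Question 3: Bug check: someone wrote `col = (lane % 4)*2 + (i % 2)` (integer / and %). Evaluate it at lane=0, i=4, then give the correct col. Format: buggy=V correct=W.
`(lane % 4)*2 + (i % 2)`[0,4]->0
0: g=0,t=0
[4] (0+0,0*2+0+8) = (0,8)
col: 0 vs 8

buggy=0 correct=8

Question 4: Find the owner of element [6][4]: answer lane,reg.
r=6→G=6,rhi=0  c=4→chi=0,T=2,p=0
L=6*4+2=26  i=0*4+0*2+0=0

26,0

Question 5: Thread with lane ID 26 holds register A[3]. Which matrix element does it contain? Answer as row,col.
lane 26=>26/4=6, 26 mod 4=2
i=3  r:6+8=>14  c:2·2+1+0=>5

14,5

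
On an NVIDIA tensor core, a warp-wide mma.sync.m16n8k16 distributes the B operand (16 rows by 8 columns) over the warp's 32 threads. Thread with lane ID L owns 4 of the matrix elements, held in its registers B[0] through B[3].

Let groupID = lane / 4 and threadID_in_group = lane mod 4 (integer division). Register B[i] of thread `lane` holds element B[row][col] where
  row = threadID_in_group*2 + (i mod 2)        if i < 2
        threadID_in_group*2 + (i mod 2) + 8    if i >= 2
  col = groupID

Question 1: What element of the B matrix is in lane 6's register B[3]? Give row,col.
6: g=1,t=2
[3] (2*2+1+8,1) = (13,1)

13,1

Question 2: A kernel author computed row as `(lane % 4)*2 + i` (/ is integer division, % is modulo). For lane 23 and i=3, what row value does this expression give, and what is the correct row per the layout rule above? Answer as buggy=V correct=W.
buggy=9 correct=15

`(lane % 4)*2 + i`[23,3]->9
lane 23->23/4=5, 23 mod 4=3
i=3  r:2·3+1+8->15  c:5
row: 9 vs 15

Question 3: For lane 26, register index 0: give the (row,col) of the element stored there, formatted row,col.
4,6

26: gr=6,th=2
[0] (2*2+0+0,6) = (4,6)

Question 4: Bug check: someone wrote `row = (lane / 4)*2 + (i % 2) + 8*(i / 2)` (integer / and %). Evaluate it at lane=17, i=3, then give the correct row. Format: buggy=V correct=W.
`(lane / 4)*2 + (i % 2) + 8*(i / 2)`[17,3]=>17
17: grp=4,tig=1
[3] (1*2+1+8,4) = (11,4)
row: 17 vs 11

buggy=17 correct=11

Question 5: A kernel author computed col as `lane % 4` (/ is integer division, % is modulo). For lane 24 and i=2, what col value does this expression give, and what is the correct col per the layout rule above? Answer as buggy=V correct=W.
buggy=0 correct=6

`lane % 4`[24,2]⇒0
lane 24: gr=6 (24/4), th=0 (24%4)
i=2: r=0*2+0+8=8, c=gr=6
col: 0 vs 6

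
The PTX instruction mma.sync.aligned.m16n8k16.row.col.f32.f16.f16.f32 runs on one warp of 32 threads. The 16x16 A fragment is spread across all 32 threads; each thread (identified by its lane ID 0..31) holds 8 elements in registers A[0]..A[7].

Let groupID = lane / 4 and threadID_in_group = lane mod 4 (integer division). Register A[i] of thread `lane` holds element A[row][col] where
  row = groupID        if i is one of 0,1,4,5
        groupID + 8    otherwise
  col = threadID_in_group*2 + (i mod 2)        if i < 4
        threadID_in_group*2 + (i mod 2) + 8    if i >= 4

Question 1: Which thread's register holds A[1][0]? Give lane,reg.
4,0

r:1=>grp=1,rB=0  c:0=>cB=0,tig=0,lo=0
L=1*4+0=4  i=0*4+0*2+0=0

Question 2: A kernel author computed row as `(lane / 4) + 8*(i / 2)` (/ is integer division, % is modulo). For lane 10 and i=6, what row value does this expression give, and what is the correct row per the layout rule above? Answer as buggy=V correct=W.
buggy=26 correct=10

`(lane / 4) + 8*(i / 2)`[10,6]=>26
10: grp=2,tig=2
[6] (2+8,2*2+0+8) = (10,12)
row: 26 vs 10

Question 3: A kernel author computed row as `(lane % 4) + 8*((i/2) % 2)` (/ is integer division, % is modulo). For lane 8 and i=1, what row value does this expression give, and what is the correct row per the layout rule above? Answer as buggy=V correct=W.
buggy=0 correct=2

`(lane % 4) + 8*((i/2) % 2)`[8,1]->0
lane 8: gid=2 (8/4), tid=0 (8%4)
i=1: r=2+0=2, c=0*2+1+0=1
row: 0 vs 2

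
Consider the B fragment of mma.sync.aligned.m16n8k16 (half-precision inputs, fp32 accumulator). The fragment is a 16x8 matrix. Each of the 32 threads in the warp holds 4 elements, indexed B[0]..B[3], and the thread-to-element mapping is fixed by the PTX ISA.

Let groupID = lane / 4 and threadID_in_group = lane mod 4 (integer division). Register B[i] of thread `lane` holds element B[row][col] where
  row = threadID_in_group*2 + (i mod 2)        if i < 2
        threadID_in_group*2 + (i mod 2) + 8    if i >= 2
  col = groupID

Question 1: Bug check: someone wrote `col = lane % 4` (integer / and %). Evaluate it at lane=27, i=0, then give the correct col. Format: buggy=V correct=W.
`lane % 4`[27,0]->3
lane 27: gid=6 (27/4), tid=3 (27%4)
i=0: r=3*2+0+0=6, c=gid=6
col: 3 vs 6

buggy=3 correct=6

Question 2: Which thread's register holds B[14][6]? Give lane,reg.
c=6⇒gr=6  r=14⇒Rb=1,th=3,odd=0
L=6*4+3=27  i=1*2+0=2

27,2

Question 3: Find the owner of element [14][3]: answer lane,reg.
c:3=>grp=3  r:14=>rB=1,tig=3,lo=0
L=3*4+3=15  i=1*2+0=2

15,2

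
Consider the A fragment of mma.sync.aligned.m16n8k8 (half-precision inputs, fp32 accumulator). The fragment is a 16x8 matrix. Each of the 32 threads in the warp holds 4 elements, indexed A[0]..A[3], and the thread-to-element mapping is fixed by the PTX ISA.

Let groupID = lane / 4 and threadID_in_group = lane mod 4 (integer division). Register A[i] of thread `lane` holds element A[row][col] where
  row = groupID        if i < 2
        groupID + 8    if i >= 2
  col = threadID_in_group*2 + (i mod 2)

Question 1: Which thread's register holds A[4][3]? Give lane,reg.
r=4->g=4,rb=0  c=3->t=1,b0=1
L=4*4+1=17  i=0*2+1=1

17,1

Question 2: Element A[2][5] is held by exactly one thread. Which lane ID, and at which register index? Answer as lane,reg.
10,1

r=2⇒gr=2,Rb=0  c=5⇒th=2,odd=1
L=2*4+2=10  i=0*2+1=1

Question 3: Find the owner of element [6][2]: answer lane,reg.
25,0

r:6=>grp=6,rB=0  c:2=>tig=1,lo=0
L=6*4+1=25  i=0*2+0=0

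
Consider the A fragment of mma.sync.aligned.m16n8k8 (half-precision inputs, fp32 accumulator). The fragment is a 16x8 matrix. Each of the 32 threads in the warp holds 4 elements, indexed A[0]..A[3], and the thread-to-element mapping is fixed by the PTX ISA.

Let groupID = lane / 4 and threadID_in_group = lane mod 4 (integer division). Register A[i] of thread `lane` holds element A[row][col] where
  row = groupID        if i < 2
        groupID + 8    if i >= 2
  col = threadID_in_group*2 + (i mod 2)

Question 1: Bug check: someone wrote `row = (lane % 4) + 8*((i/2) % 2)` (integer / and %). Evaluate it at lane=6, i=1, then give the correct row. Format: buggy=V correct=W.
buggy=2 correct=1

`(lane % 4) + 8*((i/2) % 2)`[6,1]→2
6: G=1,T=2
[1] (1+0,2*2+1) = (1,5)
row: 2 vs 1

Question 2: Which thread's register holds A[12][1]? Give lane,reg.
16,3

r: 12->gid=4,r8=1  c: 1->tid=0,i&1=1
L=4*4+0=16  i=1*2+1=3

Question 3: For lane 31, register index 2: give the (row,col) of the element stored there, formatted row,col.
15,6

31: G=7,T=3
[2] (7+8,3*2+0) = (15,6)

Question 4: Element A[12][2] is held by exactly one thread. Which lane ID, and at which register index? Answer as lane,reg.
17,2

r: 12->gid=4,r8=1  c: 2->tid=1,i&1=0
L=4*4+1=17  i=1*2+0=2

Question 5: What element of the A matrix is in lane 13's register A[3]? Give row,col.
lane 13->13/4=3, 13 mod 4=1
i=3  r:3+8->11  c:2·1+1->3

11,3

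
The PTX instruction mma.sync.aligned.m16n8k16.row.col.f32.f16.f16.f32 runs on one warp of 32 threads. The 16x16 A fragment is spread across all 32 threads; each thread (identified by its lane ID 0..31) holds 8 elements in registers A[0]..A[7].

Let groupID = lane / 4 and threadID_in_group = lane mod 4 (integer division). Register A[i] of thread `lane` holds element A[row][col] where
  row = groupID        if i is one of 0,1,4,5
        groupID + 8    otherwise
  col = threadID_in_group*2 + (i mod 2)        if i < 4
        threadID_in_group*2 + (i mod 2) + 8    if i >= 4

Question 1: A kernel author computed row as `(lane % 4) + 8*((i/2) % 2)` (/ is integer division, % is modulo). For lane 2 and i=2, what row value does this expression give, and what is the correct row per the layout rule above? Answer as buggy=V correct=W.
buggy=10 correct=8

`(lane % 4) + 8*((i/2) % 2)`[2,2]⇒10
lane 2⇒2/4=0, 2 mod 4=2
i=2  r:0+8⇒8  c:2·2+0+0⇒4
row: 10 vs 8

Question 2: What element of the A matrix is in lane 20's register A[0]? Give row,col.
L=20⇒gr=20>>2=5, th=20&3=0
[0]⇒row 5+0=5  col 0·2+0+0=0

5,0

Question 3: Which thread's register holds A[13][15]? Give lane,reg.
r: 13->gid=5,r8=1  c: 15->c8=1,tid=3,i&1=1
L=5*4+3=23  i=1*4+1*2+1=7

23,7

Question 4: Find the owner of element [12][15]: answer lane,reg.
r:12=>grp=4,rB=1  c:15=>cB=1,tig=3,lo=1
L=4*4+3=19  i=1*4+1*2+1=7

19,7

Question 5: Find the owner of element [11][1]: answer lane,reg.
r:11=>grp=3,rB=1  c:1=>cB=0,tig=0,lo=1
L=3*4+0=12  i=0*4+1*2+1=3

12,3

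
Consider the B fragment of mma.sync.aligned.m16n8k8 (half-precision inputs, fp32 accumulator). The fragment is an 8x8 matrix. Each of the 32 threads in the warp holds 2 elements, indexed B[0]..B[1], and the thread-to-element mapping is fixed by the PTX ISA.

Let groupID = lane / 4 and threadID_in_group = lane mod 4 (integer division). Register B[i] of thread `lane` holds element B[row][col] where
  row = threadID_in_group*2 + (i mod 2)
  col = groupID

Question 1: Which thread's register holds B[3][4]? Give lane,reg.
c:4=>grp=4  r:3=>tig=1,lo=1
L=4*4+1=17  i=1=1

17,1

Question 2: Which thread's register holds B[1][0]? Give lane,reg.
c: 0->gid=0  r: 1->tid=0,i&1=1
L=0*4+0=0  i=1=1

0,1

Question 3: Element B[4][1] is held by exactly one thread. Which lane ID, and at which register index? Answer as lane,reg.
6,0

c:1=>grp=1  r:4=>tig=2,lo=0
L=1*4+2=6  i=0=0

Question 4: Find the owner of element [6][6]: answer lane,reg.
27,0

c: 6->gid=6  r: 6->tid=3,i&1=0
L=6*4+3=27  i=0=0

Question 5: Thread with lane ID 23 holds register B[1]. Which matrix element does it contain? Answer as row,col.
lane 23: G=5 (23/4), T=3 (23%4)
i=1: r=3*2+1=7, c=G=5

7,5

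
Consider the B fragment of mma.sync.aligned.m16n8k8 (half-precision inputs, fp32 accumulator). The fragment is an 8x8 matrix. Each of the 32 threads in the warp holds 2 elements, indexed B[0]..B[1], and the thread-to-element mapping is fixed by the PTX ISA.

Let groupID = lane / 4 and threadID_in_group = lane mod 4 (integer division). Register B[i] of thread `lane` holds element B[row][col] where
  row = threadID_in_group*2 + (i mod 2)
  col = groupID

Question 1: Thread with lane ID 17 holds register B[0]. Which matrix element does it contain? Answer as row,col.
17: G=4,T=1
[0] (1*2+0,4) = (2,4)

2,4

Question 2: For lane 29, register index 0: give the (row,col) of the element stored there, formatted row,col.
lane 29: gr=7 (29/4), th=1 (29%4)
i=0: r=1*2+0=2, c=gr=7

2,7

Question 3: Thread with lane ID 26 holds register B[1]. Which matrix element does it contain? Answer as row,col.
5,6

lane 26⇒26/4=6, 26 mod 4=2
i=1  r:2·2+1⇒5  c:6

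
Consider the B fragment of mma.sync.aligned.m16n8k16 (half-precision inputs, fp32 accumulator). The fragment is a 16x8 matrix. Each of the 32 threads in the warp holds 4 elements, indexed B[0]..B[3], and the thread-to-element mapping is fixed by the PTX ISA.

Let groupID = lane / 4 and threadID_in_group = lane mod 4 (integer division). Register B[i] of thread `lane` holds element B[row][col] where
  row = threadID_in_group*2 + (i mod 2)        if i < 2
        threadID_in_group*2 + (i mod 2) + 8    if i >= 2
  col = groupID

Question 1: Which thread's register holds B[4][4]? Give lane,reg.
c=4->g=4  r=4->rb=0,t=2,b0=0
L=4*4+2=18  i=0*2+0=0

18,0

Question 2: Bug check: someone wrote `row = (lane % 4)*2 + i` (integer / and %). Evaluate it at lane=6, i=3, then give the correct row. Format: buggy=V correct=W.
`(lane % 4)*2 + i`[6,3]->7
6: gid=1,tid=2
[3] (2*2+1+8,1) = (13,1)
row: 7 vs 13

buggy=7 correct=13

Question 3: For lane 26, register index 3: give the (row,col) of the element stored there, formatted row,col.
13,6

lane 26: g=6 (26/4), t=2 (26%4)
i=3: r=2*2+1+8=13, c=g=6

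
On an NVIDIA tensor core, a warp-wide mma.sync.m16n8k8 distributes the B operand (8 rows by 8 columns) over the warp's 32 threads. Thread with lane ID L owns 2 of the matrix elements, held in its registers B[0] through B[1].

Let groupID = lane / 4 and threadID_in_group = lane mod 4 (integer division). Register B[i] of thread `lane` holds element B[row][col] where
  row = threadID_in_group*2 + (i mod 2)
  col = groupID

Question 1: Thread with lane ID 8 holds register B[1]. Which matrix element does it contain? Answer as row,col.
8: gr=2,th=0
[1] (0*2+1,2) = (1,2)

1,2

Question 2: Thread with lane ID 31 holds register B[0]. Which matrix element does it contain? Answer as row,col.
lane 31->31/4=7, 31 mod 4=3
i=0  r:2·3+0->6  c:7

6,7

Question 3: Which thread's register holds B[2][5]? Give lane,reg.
c=5⇒gr=5  r=2⇒th=1,odd=0
L=5*4+1=21  i=0=0

21,0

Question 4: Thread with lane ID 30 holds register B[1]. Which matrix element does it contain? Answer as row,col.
lane 30⇒30/4=7, 30 mod 4=2
i=1  r:2·2+1⇒5  c:7

5,7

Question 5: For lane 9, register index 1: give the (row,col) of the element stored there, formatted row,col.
3,2

L=9=>grp=9>>2=2, tig=9&3=1
[1]=>row 1·2+1=3  col grp=2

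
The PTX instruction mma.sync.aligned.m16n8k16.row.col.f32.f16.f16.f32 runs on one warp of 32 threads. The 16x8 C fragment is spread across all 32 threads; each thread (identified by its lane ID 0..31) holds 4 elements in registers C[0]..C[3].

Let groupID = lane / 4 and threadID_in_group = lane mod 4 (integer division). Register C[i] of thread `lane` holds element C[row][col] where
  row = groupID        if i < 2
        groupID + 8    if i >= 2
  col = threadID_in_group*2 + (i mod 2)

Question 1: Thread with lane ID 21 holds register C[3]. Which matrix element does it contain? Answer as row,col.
21: g=5,t=1
[3] (5+8,1*2+1) = (13,3)

13,3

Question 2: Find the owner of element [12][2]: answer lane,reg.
17,2

r=12->g=4,rb=1  c=2->t=1,b0=0
L=4*4+1=17  i=1*2+0=2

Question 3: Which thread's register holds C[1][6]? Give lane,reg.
7,0

r:1=>grp=1,rB=0  c:6=>tig=3,lo=0
L=1*4+3=7  i=0*2+0=0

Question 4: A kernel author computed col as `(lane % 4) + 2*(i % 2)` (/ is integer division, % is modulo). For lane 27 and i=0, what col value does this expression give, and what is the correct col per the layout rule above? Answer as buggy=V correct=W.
buggy=3 correct=6

`(lane % 4) + 2*(i % 2)`[27,0]->3
lane 27: g=6 (27/4), t=3 (27%4)
i=0: r=6+0=6, c=3*2+0=6
col: 3 vs 6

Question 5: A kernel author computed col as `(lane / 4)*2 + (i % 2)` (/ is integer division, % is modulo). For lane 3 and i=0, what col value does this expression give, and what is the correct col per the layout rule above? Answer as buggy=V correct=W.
buggy=0 correct=6

`(lane / 4)*2 + (i % 2)`[3,0]->0
lane 3: g=0 (3/4), t=3 (3%4)
i=0: r=0+0=0, c=3*2+0=6
col: 0 vs 6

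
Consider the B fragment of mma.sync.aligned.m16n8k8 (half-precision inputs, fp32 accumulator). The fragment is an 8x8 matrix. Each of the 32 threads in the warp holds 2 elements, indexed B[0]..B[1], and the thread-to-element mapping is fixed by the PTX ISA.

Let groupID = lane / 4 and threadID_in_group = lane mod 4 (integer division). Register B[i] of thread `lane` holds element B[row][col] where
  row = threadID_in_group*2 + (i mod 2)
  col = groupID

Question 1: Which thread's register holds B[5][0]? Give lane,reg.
c=0->g=0  r=5->t=2,b0=1
L=0*4+2=2  i=1=1

2,1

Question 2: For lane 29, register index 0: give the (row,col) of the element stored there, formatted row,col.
29: gid=7,tid=1
[0] (1*2+0,7) = (2,7)

2,7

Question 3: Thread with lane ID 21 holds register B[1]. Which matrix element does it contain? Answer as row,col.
3,5

L=21->gid=21>>2=5, tid=21&3=1
[1]->row 1·2+1=3  col gid=5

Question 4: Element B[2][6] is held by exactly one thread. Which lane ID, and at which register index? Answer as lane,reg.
25,0

c: 6->gid=6  r: 2->tid=1,i&1=0
L=6*4+1=25  i=0=0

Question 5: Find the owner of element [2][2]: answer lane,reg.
9,0

c: 2->gid=2  r: 2->tid=1,i&1=0
L=2*4+1=9  i=0=0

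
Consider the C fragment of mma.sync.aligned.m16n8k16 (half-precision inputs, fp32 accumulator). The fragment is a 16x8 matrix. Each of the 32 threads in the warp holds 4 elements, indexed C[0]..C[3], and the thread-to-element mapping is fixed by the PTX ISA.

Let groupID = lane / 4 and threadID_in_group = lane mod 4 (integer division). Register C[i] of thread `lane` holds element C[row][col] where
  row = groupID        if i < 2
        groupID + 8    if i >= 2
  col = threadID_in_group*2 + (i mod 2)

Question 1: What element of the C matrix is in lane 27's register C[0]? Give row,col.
6,6

lane 27→27/4=6, 27 mod 4=3
i=0  r:6+0→6  c:2·3+0→6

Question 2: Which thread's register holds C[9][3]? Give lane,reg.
r=9⇒gr=1,Rb=1  c=3⇒th=1,odd=1
L=1*4+1=5  i=1*2+1=3

5,3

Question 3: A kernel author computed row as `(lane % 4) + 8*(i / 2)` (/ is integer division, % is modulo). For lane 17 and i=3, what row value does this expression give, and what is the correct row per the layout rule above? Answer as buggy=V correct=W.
`(lane % 4) + 8*(i / 2)`[17,3]=>9
L=17=>grp=17>>2=4, tig=17&3=1
[3]=>row 4+8=12  col 1·2+1=3
row: 9 vs 12

buggy=9 correct=12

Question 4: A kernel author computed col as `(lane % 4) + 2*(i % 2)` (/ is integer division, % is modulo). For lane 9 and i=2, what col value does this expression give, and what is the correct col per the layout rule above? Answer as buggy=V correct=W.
buggy=1 correct=2

`(lane % 4) + 2*(i % 2)`[9,2]→1
lane 9: G=2 (9/4), T=1 (9%4)
i=2: r=2+8=10, c=1*2+0=2
col: 1 vs 2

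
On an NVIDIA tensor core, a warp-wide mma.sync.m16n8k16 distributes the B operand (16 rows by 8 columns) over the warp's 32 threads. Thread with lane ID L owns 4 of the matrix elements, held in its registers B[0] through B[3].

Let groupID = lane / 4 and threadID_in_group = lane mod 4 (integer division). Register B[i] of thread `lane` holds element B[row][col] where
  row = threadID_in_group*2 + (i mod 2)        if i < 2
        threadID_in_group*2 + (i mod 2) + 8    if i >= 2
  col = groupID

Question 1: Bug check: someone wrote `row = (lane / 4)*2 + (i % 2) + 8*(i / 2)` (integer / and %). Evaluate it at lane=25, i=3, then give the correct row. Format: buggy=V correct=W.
buggy=21 correct=11

`(lane / 4)*2 + (i % 2) + 8*(i / 2)`[25,3]⇒21
lane 25: gr=6 (25/4), th=1 (25%4)
i=3: r=1*2+1+8=11, c=gr=6
row: 21 vs 11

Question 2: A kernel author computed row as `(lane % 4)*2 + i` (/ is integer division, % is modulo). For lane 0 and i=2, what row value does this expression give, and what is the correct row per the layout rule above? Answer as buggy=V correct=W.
buggy=2 correct=8

`(lane % 4)*2 + i`[0,2]->2
L=0->g=0>>2=0, t=0&3=0
[2]->row 0·2+0+8=8  col g=0
row: 2 vs 8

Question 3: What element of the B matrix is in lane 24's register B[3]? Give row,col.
9,6

lane 24->24/4=6, 24 mod 4=0
i=3  r:2·0+1+8->9  c:6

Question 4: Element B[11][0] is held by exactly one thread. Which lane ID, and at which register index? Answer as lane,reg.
c:0=>grp=0  r:11=>rB=1,tig=1,lo=1
L=0*4+1=1  i=1*2+1=3

1,3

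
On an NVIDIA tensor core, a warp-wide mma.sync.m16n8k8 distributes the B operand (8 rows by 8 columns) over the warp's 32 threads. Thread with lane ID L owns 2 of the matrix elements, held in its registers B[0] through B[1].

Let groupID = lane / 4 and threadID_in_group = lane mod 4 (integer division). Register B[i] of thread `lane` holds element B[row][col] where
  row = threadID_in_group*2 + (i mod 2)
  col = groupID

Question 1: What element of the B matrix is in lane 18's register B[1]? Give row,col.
5,4

18: G=4,T=2
[1] (2*2+1,4) = (5,4)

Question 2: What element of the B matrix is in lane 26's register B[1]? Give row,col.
5,6

L=26=>grp=26>>2=6, tig=26&3=2
[1]=>row 2·2+1=5  col grp=6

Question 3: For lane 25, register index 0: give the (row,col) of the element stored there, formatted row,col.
2,6

L=25->gid=25>>2=6, tid=25&3=1
[0]->row 1·2+0=2  col gid=6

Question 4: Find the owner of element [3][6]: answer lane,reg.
25,1

c=6→G=6  r=3→T=1,p=1
L=6*4+1=25  i=1=1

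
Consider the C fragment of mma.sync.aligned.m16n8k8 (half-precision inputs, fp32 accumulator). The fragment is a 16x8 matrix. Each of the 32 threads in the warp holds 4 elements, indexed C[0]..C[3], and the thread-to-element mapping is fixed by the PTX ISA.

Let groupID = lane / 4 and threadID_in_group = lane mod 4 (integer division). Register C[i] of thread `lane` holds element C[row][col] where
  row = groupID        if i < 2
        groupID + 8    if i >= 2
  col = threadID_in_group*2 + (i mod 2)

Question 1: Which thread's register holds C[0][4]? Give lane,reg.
2,0

r=0⇒gr=0,Rb=0  c=4⇒th=2,odd=0
L=0*4+2=2  i=0*2+0=0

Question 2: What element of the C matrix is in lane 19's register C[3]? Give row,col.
12,7

lane 19: gr=4 (19/4), th=3 (19%4)
i=3: r=4+8=12, c=3*2+1=7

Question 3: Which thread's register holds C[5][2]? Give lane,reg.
r: 5->gid=5,r8=0  c: 2->tid=1,i&1=0
L=5*4+1=21  i=0*2+0=0

21,0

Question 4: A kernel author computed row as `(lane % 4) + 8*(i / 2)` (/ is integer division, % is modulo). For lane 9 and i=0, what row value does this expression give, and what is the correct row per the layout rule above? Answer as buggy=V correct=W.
buggy=1 correct=2

`(lane % 4) + 8*(i / 2)`[9,0]→1
9: G=2,T=1
[0] (2+0,1*2+0) = (2,2)
row: 1 vs 2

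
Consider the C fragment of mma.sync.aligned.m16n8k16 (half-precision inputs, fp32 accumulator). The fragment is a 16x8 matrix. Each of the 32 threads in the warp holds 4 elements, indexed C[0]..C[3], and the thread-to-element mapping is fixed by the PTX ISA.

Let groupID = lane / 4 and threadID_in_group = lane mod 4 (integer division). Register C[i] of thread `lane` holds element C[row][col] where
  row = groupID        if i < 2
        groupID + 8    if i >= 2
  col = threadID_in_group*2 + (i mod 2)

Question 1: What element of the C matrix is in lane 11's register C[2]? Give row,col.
L=11→G=11>>2=2, T=11&3=3
[2]→row 2+8=10  col 3·2+0=6

10,6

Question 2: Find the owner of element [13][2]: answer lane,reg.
21,2

r: 13->gid=5,r8=1  c: 2->tid=1,i&1=0
L=5*4+1=21  i=1*2+0=2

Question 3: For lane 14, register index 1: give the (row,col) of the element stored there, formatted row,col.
3,5

L=14->gid=14>>2=3, tid=14&3=2
[1]->row 3+0=3  col 2·2+1=5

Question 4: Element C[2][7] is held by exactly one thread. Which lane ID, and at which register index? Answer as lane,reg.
r=2->g=2,rb=0  c=7->t=3,b0=1
L=2*4+3=11  i=0*2+1=1

11,1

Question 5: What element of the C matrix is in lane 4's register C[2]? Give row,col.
4: grp=1,tig=0
[2] (1+8,0*2+0) = (9,0)

9,0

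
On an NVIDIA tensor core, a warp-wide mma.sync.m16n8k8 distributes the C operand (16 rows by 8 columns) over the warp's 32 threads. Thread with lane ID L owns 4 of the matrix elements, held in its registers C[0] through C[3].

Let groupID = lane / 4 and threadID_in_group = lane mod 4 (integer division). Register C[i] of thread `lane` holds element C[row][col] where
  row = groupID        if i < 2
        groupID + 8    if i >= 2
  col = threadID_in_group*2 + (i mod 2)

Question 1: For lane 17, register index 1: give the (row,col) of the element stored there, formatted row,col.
4,3

lane 17⇒17/4=4, 17 mod 4=1
i=1  r:4+0⇒4  c:2·1+1⇒3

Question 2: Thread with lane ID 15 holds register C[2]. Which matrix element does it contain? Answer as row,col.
11,6

lane 15→15/4=3, 15 mod 4=3
i=2  r:3+8→11  c:2·3+0→6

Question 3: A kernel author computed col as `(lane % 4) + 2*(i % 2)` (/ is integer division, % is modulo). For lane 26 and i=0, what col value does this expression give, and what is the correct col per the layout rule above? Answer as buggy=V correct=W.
`(lane % 4) + 2*(i % 2)`[26,0]⇒2
lane 26⇒26/4=6, 26 mod 4=2
i=0  r:6+0⇒6  c:2·2+0⇒4
col: 2 vs 4

buggy=2 correct=4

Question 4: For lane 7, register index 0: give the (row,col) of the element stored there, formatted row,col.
1,6

7: g=1,t=3
[0] (1+0,3*2+0) = (1,6)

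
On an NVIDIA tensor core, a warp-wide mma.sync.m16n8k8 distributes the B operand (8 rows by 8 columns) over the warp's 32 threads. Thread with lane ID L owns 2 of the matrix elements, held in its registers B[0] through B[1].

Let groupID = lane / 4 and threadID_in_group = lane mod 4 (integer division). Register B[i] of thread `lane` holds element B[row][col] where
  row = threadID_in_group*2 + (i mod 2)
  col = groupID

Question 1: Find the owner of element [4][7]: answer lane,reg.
30,0

c=7->g=7  r=4->t=2,b0=0
L=7*4+2=30  i=0=0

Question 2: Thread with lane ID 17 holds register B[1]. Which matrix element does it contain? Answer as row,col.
3,4

lane 17: g=4 (17/4), t=1 (17%4)
i=1: r=1*2+1=3, c=g=4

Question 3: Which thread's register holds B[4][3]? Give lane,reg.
c:3=>grp=3  r:4=>tig=2,lo=0
L=3*4+2=14  i=0=0

14,0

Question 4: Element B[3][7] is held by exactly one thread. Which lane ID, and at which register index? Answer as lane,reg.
c: 7->gid=7  r: 3->tid=1,i&1=1
L=7*4+1=29  i=1=1

29,1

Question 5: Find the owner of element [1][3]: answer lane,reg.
12,1

c: 3->gid=3  r: 1->tid=0,i&1=1
L=3*4+0=12  i=1=1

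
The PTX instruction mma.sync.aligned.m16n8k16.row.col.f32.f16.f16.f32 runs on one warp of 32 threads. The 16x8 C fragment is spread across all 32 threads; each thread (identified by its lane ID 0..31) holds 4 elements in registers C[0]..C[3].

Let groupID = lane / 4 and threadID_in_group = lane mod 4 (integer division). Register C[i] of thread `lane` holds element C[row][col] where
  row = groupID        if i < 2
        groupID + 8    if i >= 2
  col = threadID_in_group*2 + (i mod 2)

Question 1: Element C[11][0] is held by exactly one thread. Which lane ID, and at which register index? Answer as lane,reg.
12,2

r=11->g=3,rb=1  c=0->t=0,b0=0
L=3*4+0=12  i=1*2+0=2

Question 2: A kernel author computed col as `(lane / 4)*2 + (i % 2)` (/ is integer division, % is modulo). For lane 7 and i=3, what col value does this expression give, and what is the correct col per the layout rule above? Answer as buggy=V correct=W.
buggy=3 correct=7

`(lane / 4)*2 + (i % 2)`[7,3]->3
lane 7->7/4=1, 7 mod 4=3
i=3  r:1+8->9  c:2·3+1->7
col: 3 vs 7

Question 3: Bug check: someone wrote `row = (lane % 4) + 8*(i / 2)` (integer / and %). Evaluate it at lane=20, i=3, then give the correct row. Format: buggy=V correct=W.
buggy=8 correct=13

`(lane % 4) + 8*(i / 2)`[20,3]->8
lane 20: gid=5 (20/4), tid=0 (20%4)
i=3: r=5+8=13, c=0*2+1=1
row: 8 vs 13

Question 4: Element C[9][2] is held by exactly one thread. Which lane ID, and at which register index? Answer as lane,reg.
r=9→G=1,rhi=1  c=2→T=1,p=0
L=1*4+1=5  i=1*2+0=2

5,2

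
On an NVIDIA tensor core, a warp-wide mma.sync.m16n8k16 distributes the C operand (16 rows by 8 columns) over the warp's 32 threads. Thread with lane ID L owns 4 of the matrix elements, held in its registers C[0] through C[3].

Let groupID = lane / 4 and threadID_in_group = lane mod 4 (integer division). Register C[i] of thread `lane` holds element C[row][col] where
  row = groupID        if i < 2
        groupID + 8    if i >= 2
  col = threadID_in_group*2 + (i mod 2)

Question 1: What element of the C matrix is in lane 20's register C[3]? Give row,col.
13,1

20: g=5,t=0
[3] (5+8,0*2+1) = (13,1)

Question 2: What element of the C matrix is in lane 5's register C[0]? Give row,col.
1,2

L=5->gid=5>>2=1, tid=5&3=1
[0]->row 1+0=1  col 1·2+0=2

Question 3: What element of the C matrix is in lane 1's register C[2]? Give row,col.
1: g=0,t=1
[2] (0+8,1*2+0) = (8,2)

8,2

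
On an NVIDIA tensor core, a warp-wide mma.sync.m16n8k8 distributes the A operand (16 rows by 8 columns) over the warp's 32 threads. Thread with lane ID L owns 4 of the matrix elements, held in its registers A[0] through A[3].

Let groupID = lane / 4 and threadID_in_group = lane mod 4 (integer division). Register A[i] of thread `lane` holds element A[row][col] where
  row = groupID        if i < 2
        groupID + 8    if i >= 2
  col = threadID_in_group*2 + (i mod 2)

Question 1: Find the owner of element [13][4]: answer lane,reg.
r=13->g=5,rb=1  c=4->t=2,b0=0
L=5*4+2=22  i=1*2+0=2

22,2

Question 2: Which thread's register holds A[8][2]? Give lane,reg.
1,2

r: 8->gid=0,r8=1  c: 2->tid=1,i&1=0
L=0*4+1=1  i=1*2+0=2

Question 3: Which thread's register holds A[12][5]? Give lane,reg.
r=12->g=4,rb=1  c=5->t=2,b0=1
L=4*4+2=18  i=1*2+1=3

18,3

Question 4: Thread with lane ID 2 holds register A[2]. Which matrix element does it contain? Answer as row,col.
lane 2: gr=0 (2/4), th=2 (2%4)
i=2: r=0+8=8, c=2*2+0=4

8,4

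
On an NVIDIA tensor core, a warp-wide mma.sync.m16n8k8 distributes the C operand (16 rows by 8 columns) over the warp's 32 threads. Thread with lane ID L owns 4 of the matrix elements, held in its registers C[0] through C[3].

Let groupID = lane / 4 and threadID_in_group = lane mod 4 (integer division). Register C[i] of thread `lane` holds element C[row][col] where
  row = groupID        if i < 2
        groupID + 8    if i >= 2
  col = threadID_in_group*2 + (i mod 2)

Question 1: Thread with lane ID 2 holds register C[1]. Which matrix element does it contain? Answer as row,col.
lane 2->2/4=0, 2 mod 4=2
i=1  r:0+0->0  c:2·2+1->5

0,5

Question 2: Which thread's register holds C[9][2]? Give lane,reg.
5,2

r: 9->gid=1,r8=1  c: 2->tid=1,i&1=0
L=1*4+1=5  i=1*2+0=2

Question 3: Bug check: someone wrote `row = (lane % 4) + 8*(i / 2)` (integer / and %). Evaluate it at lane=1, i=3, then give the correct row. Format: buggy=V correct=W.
`(lane % 4) + 8*(i / 2)`[1,3]⇒9
1: gr=0,th=1
[3] (0+8,1*2+1) = (8,3)
row: 9 vs 8

buggy=9 correct=8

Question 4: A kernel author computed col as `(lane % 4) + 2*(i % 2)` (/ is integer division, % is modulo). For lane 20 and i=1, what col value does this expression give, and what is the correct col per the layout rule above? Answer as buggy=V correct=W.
buggy=2 correct=1

`(lane % 4) + 2*(i % 2)`[20,1]->2
20: g=5,t=0
[1] (5+0,0*2+1) = (5,1)
col: 2 vs 1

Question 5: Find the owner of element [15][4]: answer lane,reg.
r=15->g=7,rb=1  c=4->t=2,b0=0
L=7*4+2=30  i=1*2+0=2

30,2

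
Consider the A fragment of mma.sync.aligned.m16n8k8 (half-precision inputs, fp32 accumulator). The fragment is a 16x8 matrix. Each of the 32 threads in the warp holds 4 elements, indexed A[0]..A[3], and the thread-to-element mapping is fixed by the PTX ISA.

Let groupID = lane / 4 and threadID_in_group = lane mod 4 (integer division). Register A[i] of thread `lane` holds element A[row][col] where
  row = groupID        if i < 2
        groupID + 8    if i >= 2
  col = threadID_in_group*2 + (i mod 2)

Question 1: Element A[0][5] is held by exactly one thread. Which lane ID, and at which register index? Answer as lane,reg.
2,1

r=0⇒gr=0,Rb=0  c=5⇒th=2,odd=1
L=0*4+2=2  i=0*2+1=1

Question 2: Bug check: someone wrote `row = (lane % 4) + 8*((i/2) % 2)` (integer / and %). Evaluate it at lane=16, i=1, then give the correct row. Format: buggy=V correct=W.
`(lane % 4) + 8*((i/2) % 2)`[16,1]=>0
lane 16: grp=4 (16/4), tig=0 (16%4)
i=1: r=4+0=4, c=0*2+1=1
row: 0 vs 4

buggy=0 correct=4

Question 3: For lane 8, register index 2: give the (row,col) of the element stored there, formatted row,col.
8: gid=2,tid=0
[2] (2+8,0*2+0) = (10,0)

10,0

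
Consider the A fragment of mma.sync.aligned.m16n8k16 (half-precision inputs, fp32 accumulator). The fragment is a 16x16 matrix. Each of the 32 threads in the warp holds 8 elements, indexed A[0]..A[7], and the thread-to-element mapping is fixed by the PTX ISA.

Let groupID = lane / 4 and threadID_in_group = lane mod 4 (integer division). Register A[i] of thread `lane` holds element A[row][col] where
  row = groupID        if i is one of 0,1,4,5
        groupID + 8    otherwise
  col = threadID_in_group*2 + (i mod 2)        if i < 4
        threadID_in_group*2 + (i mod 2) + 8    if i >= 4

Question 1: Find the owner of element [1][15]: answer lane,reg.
r=1⇒gr=1,Rb=0  c=15⇒Cb=1,th=3,odd=1
L=1*4+3=7  i=1*4+0*2+1=5

7,5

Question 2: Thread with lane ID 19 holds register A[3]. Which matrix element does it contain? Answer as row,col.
12,7

19: grp=4,tig=3
[3] (4+8,3*2+1+0) = (12,7)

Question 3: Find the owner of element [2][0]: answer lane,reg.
8,0

r=2->g=2,rb=0  c=0->cb=0,t=0,b0=0
L=2*4+0=8  i=0*4+0*2+0=0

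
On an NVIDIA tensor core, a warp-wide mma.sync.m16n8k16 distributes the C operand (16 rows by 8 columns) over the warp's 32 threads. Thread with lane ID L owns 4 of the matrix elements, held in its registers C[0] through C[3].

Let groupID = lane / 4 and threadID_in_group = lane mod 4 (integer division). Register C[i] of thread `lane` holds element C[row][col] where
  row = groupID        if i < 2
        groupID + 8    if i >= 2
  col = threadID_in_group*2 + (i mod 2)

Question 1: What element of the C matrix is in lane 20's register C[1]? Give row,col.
5,1

L=20=>grp=20>>2=5, tig=20&3=0
[1]=>row 5+0=5  col 0·2+1=1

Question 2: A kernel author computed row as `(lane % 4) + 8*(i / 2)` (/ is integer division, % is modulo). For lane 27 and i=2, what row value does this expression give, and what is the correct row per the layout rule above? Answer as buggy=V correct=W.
buggy=11 correct=14

`(lane % 4) + 8*(i / 2)`[27,2]=>11
lane 27=>27/4=6, 27 mod 4=3
i=2  r:6+8=>14  c:2·3+0=>6
row: 11 vs 14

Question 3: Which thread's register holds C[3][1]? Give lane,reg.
r: 3->gid=3,r8=0  c: 1->tid=0,i&1=1
L=3*4+0=12  i=0*2+1=1

12,1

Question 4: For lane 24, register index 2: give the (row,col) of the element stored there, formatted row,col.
14,0

L=24->g=24>>2=6, t=24&3=0
[2]->row 6+8=14  col 0·2+0=0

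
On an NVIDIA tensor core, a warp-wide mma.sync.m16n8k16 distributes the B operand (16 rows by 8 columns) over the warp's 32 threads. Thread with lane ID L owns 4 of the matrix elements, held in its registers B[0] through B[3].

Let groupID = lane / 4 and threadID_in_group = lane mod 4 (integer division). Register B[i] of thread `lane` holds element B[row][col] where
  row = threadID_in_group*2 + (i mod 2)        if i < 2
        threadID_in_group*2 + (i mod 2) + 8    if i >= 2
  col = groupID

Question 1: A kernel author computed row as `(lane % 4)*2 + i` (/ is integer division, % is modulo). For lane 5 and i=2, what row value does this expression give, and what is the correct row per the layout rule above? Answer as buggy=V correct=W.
buggy=4 correct=10

`(lane % 4)*2 + i`[5,2]→4
L=5→G=5>>2=1, T=5&3=1
[2]→row 1·2+0+8=10  col G=1
row: 4 vs 10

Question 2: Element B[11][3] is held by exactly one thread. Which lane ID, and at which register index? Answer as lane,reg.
c: 3->gid=3  r: 11->r8=1,tid=1,i&1=1
L=3*4+1=13  i=1*2+1=3

13,3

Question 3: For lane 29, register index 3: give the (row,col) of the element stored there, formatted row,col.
11,7

29: grp=7,tig=1
[3] (1*2+1+8,7) = (11,7)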